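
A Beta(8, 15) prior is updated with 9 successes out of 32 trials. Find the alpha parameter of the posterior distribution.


In the Beta-Binomial conjugate update:
alpha_post = alpha_prior + successes
= 8 + 9
= 17

17


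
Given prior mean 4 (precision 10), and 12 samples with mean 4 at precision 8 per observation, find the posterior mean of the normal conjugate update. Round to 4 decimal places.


The posterior mean is a precision-weighted average of prior and data.
Post. prec. = 10 + 96 = 106
Post. mean = (40 + 384)/106 = 424/106 = 4.0

4.0


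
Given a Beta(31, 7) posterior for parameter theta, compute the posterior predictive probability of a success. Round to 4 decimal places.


For a Beta-Bernoulli model, the predictive probability is the mean:
P(success) = 31/(31+7) = 31/38 = 0.8158

0.8158


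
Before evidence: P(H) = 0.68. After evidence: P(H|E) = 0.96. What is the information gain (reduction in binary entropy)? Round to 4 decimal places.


Prior entropy = 0.9044
Posterior entropy = 0.2423
Information gain = 0.9044 - 0.2423 = 0.6621

0.6621


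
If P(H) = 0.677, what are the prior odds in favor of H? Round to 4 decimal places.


Prior odds = P(H) / (1 - P(H))
= 0.677 / 0.323
= 2.096

2.096


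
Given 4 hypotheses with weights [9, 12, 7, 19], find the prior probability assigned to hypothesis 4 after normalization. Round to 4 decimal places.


To normalize, divide each weight by the sum of all weights.
Sum = 47
Prior(H4) = 19/47 = 0.4043

0.4043


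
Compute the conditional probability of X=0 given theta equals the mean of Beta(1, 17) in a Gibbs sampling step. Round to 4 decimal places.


Mean of Beta(1, 17) = 0.0556
P(X=0 | theta=0.0556) = 0.9444

0.9444


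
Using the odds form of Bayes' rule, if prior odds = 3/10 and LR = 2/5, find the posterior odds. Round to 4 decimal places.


Bayes' rule in odds form: posterior odds = prior odds * LR
= (3 * 2) / (10 * 5)
= 6/50 = 0.12

0.12


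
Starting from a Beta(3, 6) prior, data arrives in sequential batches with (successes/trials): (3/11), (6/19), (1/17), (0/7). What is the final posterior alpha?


In sequential Bayesian updating, we sum all successes.
Total successes = 10
Final alpha = 3 + 10 = 13

13


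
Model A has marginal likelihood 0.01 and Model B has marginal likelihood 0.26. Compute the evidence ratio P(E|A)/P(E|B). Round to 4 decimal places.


Evidence ratio = P(E|A) / P(E|B)
= 0.01 / 0.26
= 0.0385

0.0385


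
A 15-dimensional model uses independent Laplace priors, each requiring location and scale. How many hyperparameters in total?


Per parameter: 2 (location and scale).
Total = 15 * 2 = 30

30


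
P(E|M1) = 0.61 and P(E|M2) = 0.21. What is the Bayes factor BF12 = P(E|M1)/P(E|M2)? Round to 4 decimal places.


Bayes factor BF12 = P(E|M1) / P(E|M2)
= 0.61 / 0.21
= 2.9048

2.9048


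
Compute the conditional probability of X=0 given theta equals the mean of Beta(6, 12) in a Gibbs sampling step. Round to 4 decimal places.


Mean of Beta(6, 12) = 0.3333
P(X=0 | theta=0.3333) = 0.6667

0.6667


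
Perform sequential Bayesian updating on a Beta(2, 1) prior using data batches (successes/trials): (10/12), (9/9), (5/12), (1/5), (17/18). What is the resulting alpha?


Accumulate successes: 42
Posterior alpha = prior alpha + sum of successes
= 2 + 42 = 44

44


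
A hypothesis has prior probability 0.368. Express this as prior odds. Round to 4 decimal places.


Odds = P(H) / P(not H) = 0.368 / 0.632
= 0.5823

0.5823


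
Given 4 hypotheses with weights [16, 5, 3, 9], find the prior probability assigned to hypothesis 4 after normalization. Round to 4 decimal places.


To normalize, divide each weight by the sum of all weights.
Sum = 33
Prior(H4) = 9/33 = 0.2727

0.2727


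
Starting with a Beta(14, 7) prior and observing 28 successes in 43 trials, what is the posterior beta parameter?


Posterior beta = prior beta + failures
Failures = 43 - 28 = 15
beta_post = 7 + 15 = 22

22


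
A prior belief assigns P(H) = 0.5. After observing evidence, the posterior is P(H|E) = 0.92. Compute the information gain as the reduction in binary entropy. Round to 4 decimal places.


H(prior) = -0.5*log2(0.5) - 0.5*log2(0.5)
= 1.0
H(post) = -0.92*log2(0.92) - 0.08*log2(0.08)
= 0.4022
IG = 1.0 - 0.4022 = 0.5978

0.5978


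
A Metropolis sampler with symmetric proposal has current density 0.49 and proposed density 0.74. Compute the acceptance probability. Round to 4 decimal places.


For symmetric proposals, acceptance = min(1, pi(x*)/pi(x))
= min(1, 0.74/0.49)
= min(1, 1.5102) = 1.0

1.0


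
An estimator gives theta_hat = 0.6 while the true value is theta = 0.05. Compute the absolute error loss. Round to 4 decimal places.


The absolute error loss is |theta_hat - theta|
= |0.6 - 0.05|
= 0.55

0.55


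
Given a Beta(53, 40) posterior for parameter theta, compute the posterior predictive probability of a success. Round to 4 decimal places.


For a Beta-Bernoulli model, the predictive probability is the mean:
P(success) = 53/(53+40) = 53/93 = 0.5699

0.5699


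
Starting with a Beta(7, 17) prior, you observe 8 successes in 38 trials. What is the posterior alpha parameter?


For a Beta-Binomial conjugate model:
Posterior alpha = prior alpha + number of successes
= 7 + 8 = 15

15


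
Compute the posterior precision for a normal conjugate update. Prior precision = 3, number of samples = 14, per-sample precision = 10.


tau_post = tau_0 + n * tau
= 3 + 14 * 10 = 143

143


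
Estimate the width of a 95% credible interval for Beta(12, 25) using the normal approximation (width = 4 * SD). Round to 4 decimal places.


For Beta(a,b): Var = ab/((a+b)^2(a+b+1))
Var = 0.0058, SD = 0.0759
Approximate 95% CI width = 4 * 0.0759 = 0.3038

0.3038


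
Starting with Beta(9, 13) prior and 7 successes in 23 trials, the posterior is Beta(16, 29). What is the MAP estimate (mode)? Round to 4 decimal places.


The mode of Beta(a, b) when a > 1 and b > 1 is (a-1)/(a+b-2)
= (16 - 1) / (16 + 29 - 2)
= 15 / 43
= 0.3488

0.3488


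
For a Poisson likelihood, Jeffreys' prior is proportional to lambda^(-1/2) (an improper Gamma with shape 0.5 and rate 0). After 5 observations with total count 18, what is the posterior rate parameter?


Jeffreys' prior for Poisson is proportional to lambda^(-1/2).
Posterior is Gamma(0.5 + S, 0 + n) = Gamma(0.5 + 18, 5).
Posterior rate = 0 + n = 5

5.0


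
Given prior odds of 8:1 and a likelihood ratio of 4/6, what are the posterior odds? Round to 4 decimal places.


Posterior odds = prior odds * LR
Prior odds = 8/1 = 8.0
LR = 4/6 = 0.6667
Posterior odds = 8.0 * 0.6667 = 5.3333

5.3333


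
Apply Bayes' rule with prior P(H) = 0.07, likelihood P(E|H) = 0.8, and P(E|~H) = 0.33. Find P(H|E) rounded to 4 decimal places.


Step 1: Compute marginal P(E) = P(E|H)P(H) + P(E|~H)P(~H)
= 0.8*0.07 + 0.33*0.93 = 0.3629
Step 2: P(H|E) = P(E|H)P(H)/P(E) = 0.056/0.3629
= 0.1543

0.1543


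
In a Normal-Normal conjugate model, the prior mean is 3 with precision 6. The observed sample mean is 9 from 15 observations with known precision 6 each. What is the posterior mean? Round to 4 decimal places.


Posterior precision = tau0 + n*tau = 6 + 15*6 = 96
Posterior mean = (tau0*mu0 + n*tau*xbar) / posterior_precision
= (6*3 + 15*6*9) / 96
= 828 / 96 = 8.625

8.625


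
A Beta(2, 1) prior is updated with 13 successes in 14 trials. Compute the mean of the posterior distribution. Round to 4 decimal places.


After update: Beta(15, 2)
Mean = 15 / (15 + 2) = 15 / 17
= 0.8824

0.8824


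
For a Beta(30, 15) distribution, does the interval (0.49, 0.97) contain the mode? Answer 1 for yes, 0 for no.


Mode of Beta(a,b) = (a-1)/(a+b-2)
= (30-1)/(30+15-2) = 0.6744
Check: 0.49 <= 0.6744 <= 0.97?
Result: 1

1


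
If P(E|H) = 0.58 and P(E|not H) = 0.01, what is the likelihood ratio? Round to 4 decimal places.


Likelihood ratio = P(E|H) / P(E|not H)
= 0.58 / 0.01
= 58.0

58.0


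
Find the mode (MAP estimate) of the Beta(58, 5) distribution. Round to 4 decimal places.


For Beta(a,b) with a,b > 1:
Mode = (a-1)/(a+b-2) = (58-1)/(63-2)
= 57/61 = 0.9344

0.9344


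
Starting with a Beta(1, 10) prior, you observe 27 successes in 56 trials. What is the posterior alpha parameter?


For a Beta-Binomial conjugate model:
Posterior alpha = prior alpha + number of successes
= 1 + 27 = 28

28


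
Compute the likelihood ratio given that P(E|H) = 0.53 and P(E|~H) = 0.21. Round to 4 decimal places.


LR = P(E|H) / P(E|~H)
= 0.53 / 0.21 = 2.5238

2.5238


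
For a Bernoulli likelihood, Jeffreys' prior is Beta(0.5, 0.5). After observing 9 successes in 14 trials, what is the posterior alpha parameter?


Jeffreys' prior for Bernoulli is Beta(0.5, 0.5).
Posterior is Beta(0.5 + k, 0.5 + n - k).
Posterior alpha = 0.5 + k = 0.5 + 9 = 9.5

9.5


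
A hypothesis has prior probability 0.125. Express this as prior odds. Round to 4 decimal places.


Odds = P(H) / P(not H) = 0.125 / 0.875
= 0.1429

0.1429


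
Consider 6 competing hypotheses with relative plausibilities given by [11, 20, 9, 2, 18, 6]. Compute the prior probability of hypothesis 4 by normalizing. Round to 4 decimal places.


Sum of weights = 11 + 20 + 9 + 2 + 18 + 6 = 66
Normalized prior for H4 = 2 / 66
= 0.0303

0.0303


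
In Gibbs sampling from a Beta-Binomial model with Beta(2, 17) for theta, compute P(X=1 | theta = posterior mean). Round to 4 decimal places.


Posterior mean = alpha/(alpha+beta) = 2/19 = 0.1053
P(X=1|theta=mean) = theta = 0.1053

0.1053


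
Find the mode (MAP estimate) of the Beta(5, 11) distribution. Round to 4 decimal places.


For Beta(a,b) with a,b > 1:
Mode = (a-1)/(a+b-2) = (5-1)/(16-2)
= 4/14 = 0.2857

0.2857


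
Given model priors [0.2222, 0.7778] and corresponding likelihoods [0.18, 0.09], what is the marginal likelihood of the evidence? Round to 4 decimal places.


P(E) = sum_i P(M_i) P(E|M_i)
= 0.04 + 0.07
= 0.11

0.11


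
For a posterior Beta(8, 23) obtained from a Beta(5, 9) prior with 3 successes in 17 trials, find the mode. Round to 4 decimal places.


Mode = (alpha - 1) / (alpha + beta - 2)
= 7 / 29
= 0.2414

0.2414


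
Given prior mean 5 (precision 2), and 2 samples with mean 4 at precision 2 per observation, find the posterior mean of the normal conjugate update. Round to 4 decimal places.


The posterior mean is a precision-weighted average of prior and data.
Post. prec. = 2 + 4 = 6
Post. mean = (10 + 16)/6 = 26/6 = 4.3333

4.3333


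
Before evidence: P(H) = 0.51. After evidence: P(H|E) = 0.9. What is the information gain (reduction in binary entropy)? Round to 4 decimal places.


Prior entropy = 0.9997
Posterior entropy = 0.469
Information gain = 0.9997 - 0.469 = 0.5307

0.5307


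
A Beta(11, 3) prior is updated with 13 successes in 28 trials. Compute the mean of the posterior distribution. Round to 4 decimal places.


After update: Beta(24, 18)
Mean = 24 / (24 + 18) = 24 / 42
= 0.5714

0.5714


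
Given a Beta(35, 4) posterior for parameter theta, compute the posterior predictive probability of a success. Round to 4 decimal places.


For a Beta-Bernoulli model, the predictive probability is the mean:
P(success) = 35/(35+4) = 35/39 = 0.8974

0.8974


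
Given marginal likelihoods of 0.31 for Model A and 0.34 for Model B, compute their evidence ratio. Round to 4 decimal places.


Ratio = ML(A) / ML(B) = 0.31/0.34
= 0.9118

0.9118


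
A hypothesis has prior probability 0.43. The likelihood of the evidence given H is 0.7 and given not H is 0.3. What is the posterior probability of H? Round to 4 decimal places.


Using Bayes' theorem:
P(E) = 0.43 * 0.7 + 0.57 * 0.3
P(E) = 0.472
P(H|E) = (0.43 * 0.7) / 0.472 = 0.6377

0.6377


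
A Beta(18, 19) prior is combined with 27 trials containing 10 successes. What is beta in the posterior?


In conjugate updating:
beta_posterior = beta_prior + (n - k)
= 19 + (27 - 10)
= 19 + 17 = 36

36


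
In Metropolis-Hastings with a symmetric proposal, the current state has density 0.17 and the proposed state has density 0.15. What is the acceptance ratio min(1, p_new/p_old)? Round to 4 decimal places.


Ratio = p_new / p_old = 0.15 / 0.17 = 0.8824
Acceptance = min(1, 0.8824) = 0.8824

0.8824


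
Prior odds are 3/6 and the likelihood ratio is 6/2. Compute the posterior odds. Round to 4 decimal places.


Posterior odds = prior odds * likelihood ratio
= (3/6) * (6/2)
= 18 / 12
= 1.5

1.5


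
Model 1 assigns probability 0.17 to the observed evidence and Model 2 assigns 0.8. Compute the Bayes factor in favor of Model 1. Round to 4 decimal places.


BF = P(data|M1) / P(data|M2)
= 0.17 / 0.8 = 0.2125

0.2125


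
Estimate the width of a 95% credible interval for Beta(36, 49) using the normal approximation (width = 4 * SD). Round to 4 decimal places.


For Beta(a,b): Var = ab/((a+b)^2(a+b+1))
Var = 0.0028, SD = 0.0533
Approximate 95% CI width = 4 * 0.0533 = 0.2131

0.2131


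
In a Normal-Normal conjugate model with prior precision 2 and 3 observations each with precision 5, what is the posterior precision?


Posterior precision = prior precision + n * observation precision
= 2 + 3 * 5
= 2 + 15 = 17

17


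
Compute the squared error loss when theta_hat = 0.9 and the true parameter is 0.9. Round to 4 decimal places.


L = (theta_hat - theta_true)^2
= (0.9 - 0.9)^2
= 0.0^2 = 0.0

0.0


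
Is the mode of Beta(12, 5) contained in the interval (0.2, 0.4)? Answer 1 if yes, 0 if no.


Mode = (a-1)/(a+b-2) = 11/15 = 0.7333
Interval: (0.2, 0.4)
Contains mode? 0

0


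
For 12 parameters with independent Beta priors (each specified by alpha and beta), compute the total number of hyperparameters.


A Beta prior has 2 hyperparameters per parameter.
Total = 12 * 2 = 24

24


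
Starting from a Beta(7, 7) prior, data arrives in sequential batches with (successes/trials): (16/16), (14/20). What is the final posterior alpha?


In sequential Bayesian updating, we sum all successes.
Total successes = 30
Final alpha = 7 + 30 = 37

37


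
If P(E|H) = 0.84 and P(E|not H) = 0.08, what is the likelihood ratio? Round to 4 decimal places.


Likelihood ratio = P(E|H) / P(E|not H)
= 0.84 / 0.08
= 10.5

10.5


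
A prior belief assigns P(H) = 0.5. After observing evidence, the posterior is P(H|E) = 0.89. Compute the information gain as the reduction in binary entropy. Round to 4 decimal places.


H(prior) = -0.5*log2(0.5) - 0.5*log2(0.5)
= 1.0
H(post) = -0.89*log2(0.89) - 0.11*log2(0.11)
= 0.4999
IG = 1.0 - 0.4999 = 0.5001

0.5001


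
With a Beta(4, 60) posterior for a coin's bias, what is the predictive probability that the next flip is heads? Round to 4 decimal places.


The predictive probability equals the posterior mean.
P(next = heads) = alpha / (alpha + beta)
= 4 / 64 = 0.0625

0.0625


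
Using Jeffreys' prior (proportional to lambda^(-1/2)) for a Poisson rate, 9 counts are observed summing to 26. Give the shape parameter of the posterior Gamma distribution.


Conjugate update: Gamma(prior_shape + S, prior_rate + n).
Prior shape = 0.5, prior rate = 0.
Posterior shape = 0.5 + S = 0.5 + 26 = 26.5

26.5


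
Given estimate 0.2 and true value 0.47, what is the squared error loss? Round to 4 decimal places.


Squared error = (estimate - true)^2
Difference = -0.27
Loss = -0.27^2 = 0.0729

0.0729


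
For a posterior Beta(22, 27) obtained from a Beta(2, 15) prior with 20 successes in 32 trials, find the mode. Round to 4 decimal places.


Mode = (alpha - 1) / (alpha + beta - 2)
= 21 / 47
= 0.4468

0.4468


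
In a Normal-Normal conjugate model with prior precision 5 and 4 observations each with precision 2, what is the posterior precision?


Posterior precision = prior precision + n * observation precision
= 5 + 4 * 2
= 5 + 8 = 13

13


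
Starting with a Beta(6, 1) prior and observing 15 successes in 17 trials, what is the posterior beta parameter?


Posterior beta = prior beta + failures
Failures = 17 - 15 = 2
beta_post = 1 + 2 = 3

3


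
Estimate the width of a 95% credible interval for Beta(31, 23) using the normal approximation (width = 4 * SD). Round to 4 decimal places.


For Beta(a,b): Var = ab/((a+b)^2(a+b+1))
Var = 0.0044, SD = 0.0667
Approximate 95% CI width = 4 * 0.0667 = 0.2667

0.2667


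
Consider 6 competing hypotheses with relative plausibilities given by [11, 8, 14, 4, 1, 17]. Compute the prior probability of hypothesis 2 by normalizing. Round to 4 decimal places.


Sum of weights = 11 + 8 + 14 + 4 + 1 + 17 = 55
Normalized prior for H2 = 8 / 55
= 0.1455

0.1455


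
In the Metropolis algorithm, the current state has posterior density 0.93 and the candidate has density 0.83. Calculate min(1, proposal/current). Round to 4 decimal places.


Ratio = 0.83/0.93 = 0.8925
Acceptance probability = min(1, 0.8925)
= 0.8925

0.8925


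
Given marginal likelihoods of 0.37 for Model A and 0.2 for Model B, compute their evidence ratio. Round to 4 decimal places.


Ratio = ML(A) / ML(B) = 0.37/0.2
= 1.85

1.85


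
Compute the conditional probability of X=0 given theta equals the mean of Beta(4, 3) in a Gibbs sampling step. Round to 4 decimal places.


Mean of Beta(4, 3) = 0.5714
P(X=0 | theta=0.5714) = 0.4286

0.4286


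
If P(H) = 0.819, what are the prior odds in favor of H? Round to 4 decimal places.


Prior odds = P(H) / (1 - P(H))
= 0.819 / 0.181
= 4.5249

4.5249


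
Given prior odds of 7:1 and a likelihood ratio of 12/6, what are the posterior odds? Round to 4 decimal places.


Posterior odds = prior odds * LR
Prior odds = 7/1 = 7.0
LR = 12/6 = 2.0
Posterior odds = 7.0 * 2.0 = 14.0

14.0


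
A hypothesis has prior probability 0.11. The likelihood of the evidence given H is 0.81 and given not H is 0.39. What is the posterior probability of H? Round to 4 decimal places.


Using Bayes' theorem:
P(E) = 0.11 * 0.81 + 0.89 * 0.39
P(E) = 0.4362
P(H|E) = (0.11 * 0.81) / 0.4362 = 0.2043

0.2043


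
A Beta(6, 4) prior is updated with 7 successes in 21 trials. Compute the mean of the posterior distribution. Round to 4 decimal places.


After update: Beta(13, 18)
Mean = 13 / (13 + 18) = 13 / 31
= 0.4194

0.4194


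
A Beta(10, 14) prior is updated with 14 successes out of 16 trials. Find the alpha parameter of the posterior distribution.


In the Beta-Binomial conjugate update:
alpha_post = alpha_prior + successes
= 10 + 14
= 24

24


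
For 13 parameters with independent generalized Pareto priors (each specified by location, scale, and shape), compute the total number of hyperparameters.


A generalized Pareto prior has 3 hyperparameters per parameter.
Total = 13 * 3 = 39

39


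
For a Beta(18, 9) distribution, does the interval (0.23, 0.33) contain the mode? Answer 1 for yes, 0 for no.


Mode of Beta(a,b) = (a-1)/(a+b-2)
= (18-1)/(18+9-2) = 0.68
Check: 0.23 <= 0.68 <= 0.33?
Result: 0

0


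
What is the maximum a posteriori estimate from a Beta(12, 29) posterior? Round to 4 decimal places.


The MAP estimate equals the mode of the distribution.
Mode of Beta(a,b) = (a-1)/(a+b-2)
= 11/39
= 0.2821

0.2821


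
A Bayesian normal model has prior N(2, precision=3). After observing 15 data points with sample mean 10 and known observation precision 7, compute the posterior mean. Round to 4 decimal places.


Posterior mean = (prior_precision * prior_mean + n * data_precision * data_mean) / (prior_precision + n * data_precision)
Numerator = 3*2 + 15*7*10 = 1056
Denominator = 3 + 15*7 = 108
Posterior mean = 9.7778

9.7778


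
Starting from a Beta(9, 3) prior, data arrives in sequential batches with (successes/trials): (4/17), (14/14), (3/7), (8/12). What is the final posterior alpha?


In sequential Bayesian updating, we sum all successes.
Total successes = 29
Final alpha = 9 + 29 = 38

38


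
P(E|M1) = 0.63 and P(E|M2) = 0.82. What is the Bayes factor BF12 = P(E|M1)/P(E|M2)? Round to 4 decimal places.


Bayes factor BF12 = P(E|M1) / P(E|M2)
= 0.63 / 0.82
= 0.7683

0.7683


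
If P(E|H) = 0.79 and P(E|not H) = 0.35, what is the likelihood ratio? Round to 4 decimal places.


Likelihood ratio = P(E|H) / P(E|not H)
= 0.79 / 0.35
= 2.2571

2.2571


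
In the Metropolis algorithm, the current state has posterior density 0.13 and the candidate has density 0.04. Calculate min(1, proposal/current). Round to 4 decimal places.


Ratio = 0.04/0.13 = 0.3077
Acceptance probability = min(1, 0.3077)
= 0.3077

0.3077


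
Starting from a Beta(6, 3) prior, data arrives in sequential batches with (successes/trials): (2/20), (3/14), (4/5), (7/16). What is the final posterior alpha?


In sequential Bayesian updating, we sum all successes.
Total successes = 16
Final alpha = 6 + 16 = 22

22


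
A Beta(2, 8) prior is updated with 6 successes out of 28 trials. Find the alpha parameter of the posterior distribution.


In the Beta-Binomial conjugate update:
alpha_post = alpha_prior + successes
= 2 + 6
= 8

8


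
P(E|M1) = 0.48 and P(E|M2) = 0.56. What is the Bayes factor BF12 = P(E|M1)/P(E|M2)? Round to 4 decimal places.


Bayes factor BF12 = P(E|M1) / P(E|M2)
= 0.48 / 0.56
= 0.8571

0.8571


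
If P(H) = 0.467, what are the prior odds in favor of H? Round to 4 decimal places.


Prior odds = P(H) / (1 - P(H))
= 0.467 / 0.533
= 0.8762

0.8762


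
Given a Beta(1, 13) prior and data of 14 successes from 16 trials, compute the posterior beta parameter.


Number of failures = 16 - 14 = 2
Posterior beta = 13 + 2 = 15

15


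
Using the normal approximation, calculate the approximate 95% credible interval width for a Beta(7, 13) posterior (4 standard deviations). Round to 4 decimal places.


Var(Beta) = 7*13/(20^2 * 21) = 0.0108
SD = 0.1041
Width ~ 4*SD = 0.4163

0.4163


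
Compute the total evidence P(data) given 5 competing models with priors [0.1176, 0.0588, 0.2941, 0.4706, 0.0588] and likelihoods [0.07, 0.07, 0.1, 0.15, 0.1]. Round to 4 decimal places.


Marginal likelihood = sum P(model_i) * P(data|model_i)
Model 1: 0.1176 * 0.07 = 0.0082
Model 2: 0.0588 * 0.07 = 0.0041
Model 3: 0.2941 * 0.1 = 0.0294
Model 4: 0.4706 * 0.15 = 0.0706
Model 5: 0.0588 * 0.1 = 0.0059
Total = 0.1182

0.1182


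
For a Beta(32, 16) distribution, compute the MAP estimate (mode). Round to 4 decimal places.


MAP = mode = (a-1)/(a+b-2)
= (32-1)/(32+16-2)
= 31/46 = 0.6739

0.6739


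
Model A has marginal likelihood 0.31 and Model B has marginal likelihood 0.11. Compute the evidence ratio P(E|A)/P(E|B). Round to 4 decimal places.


Evidence ratio = P(E|A) / P(E|B)
= 0.31 / 0.11
= 2.8182

2.8182


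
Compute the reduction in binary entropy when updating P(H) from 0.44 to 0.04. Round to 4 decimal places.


H_before = -p*log2(p) - (1-p)*log2(1-p) for p=0.44: 0.9896
H_after for p=0.04: 0.2423
Reduction = 0.9896 - 0.2423 = 0.7473

0.7473


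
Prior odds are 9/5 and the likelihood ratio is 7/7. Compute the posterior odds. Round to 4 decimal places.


Posterior odds = prior odds * likelihood ratio
= (9/5) * (7/7)
= 63 / 35
= 1.8

1.8


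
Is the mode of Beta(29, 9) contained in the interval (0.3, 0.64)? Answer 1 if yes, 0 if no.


Mode = (a-1)/(a+b-2) = 28/36 = 0.7778
Interval: (0.3, 0.64)
Contains mode? 0

0


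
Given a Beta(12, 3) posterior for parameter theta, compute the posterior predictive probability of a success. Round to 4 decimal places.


For a Beta-Bernoulli model, the predictive probability is the mean:
P(success) = 12/(12+3) = 12/15 = 0.8

0.8


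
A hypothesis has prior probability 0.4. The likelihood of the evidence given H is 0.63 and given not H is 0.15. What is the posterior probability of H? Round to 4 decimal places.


Using Bayes' theorem:
P(E) = 0.4 * 0.63 + 0.6 * 0.15
P(E) = 0.342
P(H|E) = (0.4 * 0.63) / 0.342 = 0.7368

0.7368


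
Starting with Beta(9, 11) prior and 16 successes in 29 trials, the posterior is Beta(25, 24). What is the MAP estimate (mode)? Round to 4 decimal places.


The mode of Beta(a, b) when a > 1 and b > 1 is (a-1)/(a+b-2)
= (25 - 1) / (25 + 24 - 2)
= 24 / 47
= 0.5106

0.5106


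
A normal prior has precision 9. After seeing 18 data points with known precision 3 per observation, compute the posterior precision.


In the conjugate normal model, precisions add:
tau_posterior = tau_prior + n * tau_data
= 9 + 18*3 = 63

63


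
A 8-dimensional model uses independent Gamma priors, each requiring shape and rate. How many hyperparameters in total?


Per parameter: 2 (shape and rate).
Total = 8 * 2 = 16

16


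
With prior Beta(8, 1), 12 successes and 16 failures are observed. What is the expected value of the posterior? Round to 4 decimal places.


Posterior = Beta(20, 17)
E[theta] = alpha/(alpha+beta)
= 20/37 = 0.5405

0.5405


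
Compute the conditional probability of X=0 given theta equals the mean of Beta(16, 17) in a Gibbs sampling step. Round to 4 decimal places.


Mean of Beta(16, 17) = 0.4848
P(X=0 | theta=0.4848) = 0.5152

0.5152


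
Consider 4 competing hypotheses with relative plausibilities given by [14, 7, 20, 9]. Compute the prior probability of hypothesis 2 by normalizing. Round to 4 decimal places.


Sum of weights = 14 + 7 + 20 + 9 = 50
Normalized prior for H2 = 7 / 50
= 0.14

0.14


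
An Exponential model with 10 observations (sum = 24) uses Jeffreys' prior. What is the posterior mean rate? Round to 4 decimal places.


Posterior Gamma(10, 24)
E[lambda] = 10/24 = 0.4167

0.4167


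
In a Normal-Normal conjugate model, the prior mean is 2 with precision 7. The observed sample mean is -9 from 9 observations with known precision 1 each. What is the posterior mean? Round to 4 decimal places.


Posterior precision = tau0 + n*tau = 7 + 9*1 = 16
Posterior mean = (tau0*mu0 + n*tau*xbar) / posterior_precision
= (7*2 + 9*1*-9) / 16
= -67 / 16 = -4.1875

-4.1875


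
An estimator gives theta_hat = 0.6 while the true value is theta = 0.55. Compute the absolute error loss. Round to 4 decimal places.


The absolute error loss is |theta_hat - theta|
= |0.6 - 0.55|
= 0.05

0.05


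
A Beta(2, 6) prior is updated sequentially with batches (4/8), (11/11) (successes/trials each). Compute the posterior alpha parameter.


Sequential conjugate updating is equivalent to a single batch update.
Total successes across all batches = 15
alpha_posterior = alpha_prior + total_successes = 2 + 15
= 17

17


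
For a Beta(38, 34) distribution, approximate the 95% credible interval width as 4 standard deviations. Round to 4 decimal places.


Variance of Beta(a,b) = ab / ((a+b)^2 * (a+b+1))
= 38*34 / ((72)^2 * 73)
= 0.0034
SD = sqrt(0.0034) = 0.0584
Width = 4 * SD = 0.2337

0.2337


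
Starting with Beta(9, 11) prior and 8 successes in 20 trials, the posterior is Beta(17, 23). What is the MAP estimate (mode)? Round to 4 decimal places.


The mode of Beta(a, b) when a > 1 and b > 1 is (a-1)/(a+b-2)
= (17 - 1) / (17 + 23 - 2)
= 16 / 38
= 0.4211

0.4211


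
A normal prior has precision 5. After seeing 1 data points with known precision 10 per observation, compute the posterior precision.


In the conjugate normal model, precisions add:
tau_posterior = tau_prior + n * tau_data
= 5 + 1*10 = 15

15


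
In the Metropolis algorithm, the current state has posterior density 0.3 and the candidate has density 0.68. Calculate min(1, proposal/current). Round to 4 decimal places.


Ratio = 0.68/0.3 = 2.2667
Acceptance probability = min(1, 2.2667)
= 1.0

1.0


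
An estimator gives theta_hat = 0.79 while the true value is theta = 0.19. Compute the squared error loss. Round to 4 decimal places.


The squared error loss is (theta_hat - theta)^2
= (0.79 - 0.19)^2
= (0.6)^2 = 0.36

0.36


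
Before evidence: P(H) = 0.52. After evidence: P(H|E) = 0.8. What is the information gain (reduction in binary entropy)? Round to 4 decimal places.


Prior entropy = 0.9988
Posterior entropy = 0.7219
Information gain = 0.9988 - 0.7219 = 0.2769

0.2769


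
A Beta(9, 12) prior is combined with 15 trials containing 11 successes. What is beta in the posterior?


In conjugate updating:
beta_posterior = beta_prior + (n - k)
= 12 + (15 - 11)
= 12 + 4 = 16

16


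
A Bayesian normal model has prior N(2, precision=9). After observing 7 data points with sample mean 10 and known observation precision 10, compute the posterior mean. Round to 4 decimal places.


Posterior mean = (prior_precision * prior_mean + n * data_precision * data_mean) / (prior_precision + n * data_precision)
Numerator = 9*2 + 7*10*10 = 718
Denominator = 9 + 7*10 = 79
Posterior mean = 9.0886

9.0886


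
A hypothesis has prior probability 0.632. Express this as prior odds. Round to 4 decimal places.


Odds = P(H) / P(not H) = 0.632 / 0.368
= 1.7174

1.7174


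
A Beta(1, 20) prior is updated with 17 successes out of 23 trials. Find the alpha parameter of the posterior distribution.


In the Beta-Binomial conjugate update:
alpha_post = alpha_prior + successes
= 1 + 17
= 18

18


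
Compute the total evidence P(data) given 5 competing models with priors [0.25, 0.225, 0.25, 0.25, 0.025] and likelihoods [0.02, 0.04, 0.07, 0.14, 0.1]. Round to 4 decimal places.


Marginal likelihood = sum P(model_i) * P(data|model_i)
Model 1: 0.25 * 0.02 = 0.005
Model 2: 0.225 * 0.04 = 0.009
Model 3: 0.25 * 0.07 = 0.0175
Model 4: 0.25 * 0.14 = 0.035
Model 5: 0.025 * 0.1 = 0.0025
Total = 0.069

0.069


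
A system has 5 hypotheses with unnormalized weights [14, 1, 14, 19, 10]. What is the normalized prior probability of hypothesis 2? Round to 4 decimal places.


The normalized prior is the weight divided by the total.
Total weight = 58
P(H2) = 1 / 58 = 0.0172

0.0172


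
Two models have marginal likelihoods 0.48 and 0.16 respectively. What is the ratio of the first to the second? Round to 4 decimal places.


Evidence ratio = 0.48 / 0.16
= 3.0

3.0


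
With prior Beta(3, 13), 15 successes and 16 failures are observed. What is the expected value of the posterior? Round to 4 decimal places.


Posterior = Beta(18, 29)
E[theta] = alpha/(alpha+beta)
= 18/47 = 0.383

0.383


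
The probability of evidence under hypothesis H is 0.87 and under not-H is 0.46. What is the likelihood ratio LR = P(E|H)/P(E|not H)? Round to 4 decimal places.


LR = 0.87 / 0.46
= 1.8913

1.8913


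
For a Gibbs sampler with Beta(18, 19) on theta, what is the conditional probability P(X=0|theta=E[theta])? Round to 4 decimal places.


E[theta] = 18/(18+19) = 0.4865
P(X=0|theta) = 1 - theta = 0.5135

0.5135


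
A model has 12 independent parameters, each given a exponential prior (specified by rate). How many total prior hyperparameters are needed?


Each exponential prior needs 1 hyperparameter (rate).
Total = 1 * 12 = 12

12


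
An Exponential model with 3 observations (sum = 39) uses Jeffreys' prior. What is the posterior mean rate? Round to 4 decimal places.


Posterior Gamma(3, 39)
E[lambda] = 3/39 = 0.0769

0.0769


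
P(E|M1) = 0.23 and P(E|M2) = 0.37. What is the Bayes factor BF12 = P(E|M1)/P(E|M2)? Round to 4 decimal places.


Bayes factor BF12 = P(E|M1) / P(E|M2)
= 0.23 / 0.37
= 0.6216

0.6216


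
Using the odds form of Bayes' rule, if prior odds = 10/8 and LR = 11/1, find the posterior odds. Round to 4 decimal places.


Bayes' rule in odds form: posterior odds = prior odds * LR
= (10 * 11) / (8 * 1)
= 110/8 = 13.75

13.75


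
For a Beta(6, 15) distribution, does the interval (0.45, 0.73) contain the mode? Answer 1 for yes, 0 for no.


Mode of Beta(a,b) = (a-1)/(a+b-2)
= (6-1)/(6+15-2) = 0.2632
Check: 0.45 <= 0.2632 <= 0.73?
Result: 0

0


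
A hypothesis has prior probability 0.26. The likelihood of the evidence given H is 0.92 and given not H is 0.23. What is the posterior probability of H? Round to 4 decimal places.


Using Bayes' theorem:
P(E) = 0.26 * 0.92 + 0.74 * 0.23
P(E) = 0.4094
P(H|E) = (0.26 * 0.92) / 0.4094 = 0.5843

0.5843


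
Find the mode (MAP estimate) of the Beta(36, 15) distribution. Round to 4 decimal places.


For Beta(a,b) with a,b > 1:
Mode = (a-1)/(a+b-2) = (36-1)/(51-2)
= 35/49 = 0.7143

0.7143


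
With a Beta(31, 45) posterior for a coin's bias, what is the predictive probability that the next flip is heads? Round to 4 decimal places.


The predictive probability equals the posterior mean.
P(next = heads) = alpha / (alpha + beta)
= 31 / 76 = 0.4079

0.4079


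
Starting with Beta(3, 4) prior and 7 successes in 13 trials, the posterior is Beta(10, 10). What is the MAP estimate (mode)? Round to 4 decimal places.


The mode of Beta(a, b) when a > 1 and b > 1 is (a-1)/(a+b-2)
= (10 - 1) / (10 + 10 - 2)
= 9 / 18
= 0.5

0.5


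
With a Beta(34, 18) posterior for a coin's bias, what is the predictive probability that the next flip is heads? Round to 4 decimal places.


The predictive probability equals the posterior mean.
P(next = heads) = alpha / (alpha + beta)
= 34 / 52 = 0.6538

0.6538


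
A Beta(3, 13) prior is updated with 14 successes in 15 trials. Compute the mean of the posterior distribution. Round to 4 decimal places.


After update: Beta(17, 14)
Mean = 17 / (17 + 14) = 17 / 31
= 0.5484

0.5484


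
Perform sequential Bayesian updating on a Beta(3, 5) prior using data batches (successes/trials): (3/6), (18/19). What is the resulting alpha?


Accumulate successes: 21
Posterior alpha = prior alpha + sum of successes
= 3 + 21 = 24

24


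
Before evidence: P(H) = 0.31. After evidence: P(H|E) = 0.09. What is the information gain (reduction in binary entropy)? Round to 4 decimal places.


Prior entropy = 0.8932
Posterior entropy = 0.4365
Information gain = 0.8932 - 0.4365 = 0.4567

0.4567


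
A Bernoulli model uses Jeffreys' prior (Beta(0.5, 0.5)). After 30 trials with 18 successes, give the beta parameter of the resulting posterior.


Posterior = Beta(prior_alpha + successes, prior_beta + failures)
= Beta(0.5 + 18, 0.5 + 12)
Posterior beta = 0.5 + (n - k) = 0.5 + 12 = 12.5

12.5


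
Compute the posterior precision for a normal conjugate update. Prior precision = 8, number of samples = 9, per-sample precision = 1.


tau_post = tau_0 + n * tau
= 8 + 9 * 1 = 17

17


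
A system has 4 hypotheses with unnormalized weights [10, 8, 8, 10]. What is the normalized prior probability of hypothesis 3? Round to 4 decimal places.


The normalized prior is the weight divided by the total.
Total weight = 36
P(H3) = 8 / 36 = 0.2222

0.2222


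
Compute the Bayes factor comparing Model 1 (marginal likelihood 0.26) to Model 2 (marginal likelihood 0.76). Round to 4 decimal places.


BF12 = marginal likelihood of M1 / marginal likelihood of M2
= 0.26/0.76
= 0.3421

0.3421


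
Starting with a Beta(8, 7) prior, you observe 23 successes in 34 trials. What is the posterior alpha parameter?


For a Beta-Binomial conjugate model:
Posterior alpha = prior alpha + number of successes
= 8 + 23 = 31

31


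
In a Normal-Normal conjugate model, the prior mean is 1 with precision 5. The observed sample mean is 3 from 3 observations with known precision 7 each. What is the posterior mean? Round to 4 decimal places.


Posterior precision = tau0 + n*tau = 5 + 3*7 = 26
Posterior mean = (tau0*mu0 + n*tau*xbar) / posterior_precision
= (5*1 + 3*7*3) / 26
= 68 / 26 = 2.6154

2.6154


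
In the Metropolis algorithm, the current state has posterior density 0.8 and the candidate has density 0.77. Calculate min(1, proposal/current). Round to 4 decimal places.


Ratio = 0.77/0.8 = 0.9625
Acceptance probability = min(1, 0.9625)
= 0.9625

0.9625


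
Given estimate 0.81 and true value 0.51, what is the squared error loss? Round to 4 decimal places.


Squared error = (estimate - true)^2
Difference = 0.3
Loss = 0.3^2 = 0.09

0.09


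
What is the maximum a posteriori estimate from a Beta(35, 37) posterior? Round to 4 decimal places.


The MAP estimate equals the mode of the distribution.
Mode of Beta(a,b) = (a-1)/(a+b-2)
= 34/70
= 0.4857

0.4857


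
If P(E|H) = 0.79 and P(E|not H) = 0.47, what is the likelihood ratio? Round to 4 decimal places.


Likelihood ratio = P(E|H) / P(E|not H)
= 0.79 / 0.47
= 1.6809

1.6809


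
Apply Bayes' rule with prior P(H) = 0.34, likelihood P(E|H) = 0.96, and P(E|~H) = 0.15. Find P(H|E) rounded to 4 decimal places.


Step 1: Compute marginal P(E) = P(E|H)P(H) + P(E|~H)P(~H)
= 0.96*0.34 + 0.15*0.66 = 0.4254
Step 2: P(H|E) = P(E|H)P(H)/P(E) = 0.3264/0.4254
= 0.7673

0.7673


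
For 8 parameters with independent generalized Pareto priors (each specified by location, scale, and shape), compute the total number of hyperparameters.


A generalized Pareto prior has 3 hyperparameters per parameter.
Total = 8 * 3 = 24

24


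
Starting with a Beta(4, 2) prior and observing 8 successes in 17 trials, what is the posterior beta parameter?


Posterior beta = prior beta + failures
Failures = 17 - 8 = 9
beta_post = 2 + 9 = 11

11


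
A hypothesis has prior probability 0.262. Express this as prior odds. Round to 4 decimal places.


Odds = P(H) / P(not H) = 0.262 / 0.738
= 0.355

0.355


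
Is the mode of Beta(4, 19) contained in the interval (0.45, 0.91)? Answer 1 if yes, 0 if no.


Mode = (a-1)/(a+b-2) = 3/21 = 0.1429
Interval: (0.45, 0.91)
Contains mode? 0

0


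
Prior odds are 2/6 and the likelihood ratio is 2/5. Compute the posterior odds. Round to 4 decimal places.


Posterior odds = prior odds * likelihood ratio
= (2/6) * (2/5)
= 4 / 30
= 0.1333

0.1333


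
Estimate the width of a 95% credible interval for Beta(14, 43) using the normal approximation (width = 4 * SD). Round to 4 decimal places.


For Beta(a,b): Var = ab/((a+b)^2(a+b+1))
Var = 0.0032, SD = 0.0565
Approximate 95% CI width = 4 * 0.0565 = 0.2261

0.2261


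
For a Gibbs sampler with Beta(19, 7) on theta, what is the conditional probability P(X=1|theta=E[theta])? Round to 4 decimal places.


E[theta] = 19/(19+7) = 0.7308
P(X=1|theta) = theta = 0.7308

0.7308


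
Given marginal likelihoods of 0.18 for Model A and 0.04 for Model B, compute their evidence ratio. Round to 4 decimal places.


Ratio = ML(A) / ML(B) = 0.18/0.04
= 4.5

4.5


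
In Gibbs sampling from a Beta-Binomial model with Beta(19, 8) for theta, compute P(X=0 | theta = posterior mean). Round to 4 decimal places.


Posterior mean = alpha/(alpha+beta) = 19/27 = 0.7037
P(X=0|theta=mean) = 1 - theta = 0.2963

0.2963


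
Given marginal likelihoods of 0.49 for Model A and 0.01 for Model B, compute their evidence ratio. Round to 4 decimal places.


Ratio = ML(A) / ML(B) = 0.49/0.01
= 49.0

49.0


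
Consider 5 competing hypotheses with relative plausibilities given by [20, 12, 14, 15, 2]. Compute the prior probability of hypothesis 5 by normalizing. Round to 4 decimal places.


Sum of weights = 20 + 12 + 14 + 15 + 2 = 63
Normalized prior for H5 = 2 / 63
= 0.0317

0.0317


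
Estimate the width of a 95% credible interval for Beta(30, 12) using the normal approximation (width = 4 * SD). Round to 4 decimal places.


For Beta(a,b): Var = ab/((a+b)^2(a+b+1))
Var = 0.0047, SD = 0.0689
Approximate 95% CI width = 4 * 0.0689 = 0.2756

0.2756


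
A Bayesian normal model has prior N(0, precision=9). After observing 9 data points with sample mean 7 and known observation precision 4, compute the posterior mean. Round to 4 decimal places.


Posterior mean = (prior_precision * prior_mean + n * data_precision * data_mean) / (prior_precision + n * data_precision)
Numerator = 9*0 + 9*4*7 = 252
Denominator = 9 + 9*4 = 45
Posterior mean = 5.6

5.6


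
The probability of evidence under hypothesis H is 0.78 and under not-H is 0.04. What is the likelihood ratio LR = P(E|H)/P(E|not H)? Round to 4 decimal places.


LR = 0.78 / 0.04
= 19.5

19.5
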